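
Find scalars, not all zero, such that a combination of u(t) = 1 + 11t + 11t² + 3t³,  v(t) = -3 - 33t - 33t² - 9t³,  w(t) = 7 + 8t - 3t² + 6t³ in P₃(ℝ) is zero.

Write each element as a vector in ℝ⁴ using {1, t, …, t³}.
Write the vectors as columns of a matrix and find a nonzero vector in its null space.
A generator of the null space is (3, 1, 0).

3u + v = 0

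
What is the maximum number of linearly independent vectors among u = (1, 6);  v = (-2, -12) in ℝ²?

Put the 2×2 matrix [u|v] into echelon form.
Reduction leaves 1 leading entry, giving rank 1.

1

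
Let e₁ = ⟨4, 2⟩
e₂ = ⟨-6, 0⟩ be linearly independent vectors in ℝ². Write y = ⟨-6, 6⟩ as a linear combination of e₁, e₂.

Solve the system with e₁, e₂ as columns and y as the right-hand side.
Row-reducing the augmented matrix gives the unique coefficients (c₁, c₂) = (3, 3).

y = 3e₁ + 3e₂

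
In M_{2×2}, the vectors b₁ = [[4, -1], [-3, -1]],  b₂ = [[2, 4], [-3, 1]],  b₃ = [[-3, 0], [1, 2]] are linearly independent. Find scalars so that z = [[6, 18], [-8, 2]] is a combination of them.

Identify each element with its coordinate vector in ℝ⁴ via {E₁₁, E₁₂, E₂₁, E₂₂}.
Write z = α₁b₁ + … + α₃b₃ and equate components.
The system has the unique solution (α₁, α₂, α₃) = (-2, 4, -2).

z = -2b₁ + 4b₂ - 2b₃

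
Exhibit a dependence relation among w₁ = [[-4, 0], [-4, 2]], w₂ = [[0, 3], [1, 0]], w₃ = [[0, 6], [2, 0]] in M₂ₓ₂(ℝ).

2w₂ - w₃ = 0

Pass to coordinate vectors relative to the basis {E₁₁, E₁₂, E₂₁, E₂₂}.
Solve the homogeneous system with w₁, w₂, w₃ as columns by row-reducing the coefficient matrix.
The free variable yields coefficients (0, 2, -1) (any nonzero multiple also works).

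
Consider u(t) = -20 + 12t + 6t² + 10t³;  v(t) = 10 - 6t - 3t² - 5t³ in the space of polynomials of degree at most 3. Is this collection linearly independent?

linearly dependent

Take coordinates with respect to the standard basis {1, t, …, t³}.
Place the vectors as rows of a 2×4 matrix and reduce to echelon form.
The reduction yields 1 nonzero row, so the rank is 1.
Since rank 1 < 2, the set is linearly dependent.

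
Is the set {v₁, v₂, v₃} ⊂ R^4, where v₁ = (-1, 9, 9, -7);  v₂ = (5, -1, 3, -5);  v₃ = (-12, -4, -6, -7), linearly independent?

Row-reduce the matrix whose columns are v₁, v₂, v₃.
The reduction yields 3 nonzero rows, so the rank is 3.
Since rank = 3 (the number of vectors), the set is linearly independent.

linearly independent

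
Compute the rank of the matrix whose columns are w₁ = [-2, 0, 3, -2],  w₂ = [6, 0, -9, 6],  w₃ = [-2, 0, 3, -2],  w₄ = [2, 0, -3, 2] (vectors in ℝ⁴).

Row-reduce the 4×4 matrix with these as rows.
Exactly 1 pivot survives; hence the rank is 1.

rank 1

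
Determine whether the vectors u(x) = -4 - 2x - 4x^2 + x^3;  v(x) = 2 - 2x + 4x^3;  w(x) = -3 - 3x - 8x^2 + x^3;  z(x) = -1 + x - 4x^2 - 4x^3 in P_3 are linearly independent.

linearly dependent

Take coordinates with respect to the standard basis {1, x, …, x^3}.
Place the vectors as rows of a 4×4 matrix and reduce to echelon form.
The reduction yields 3 nonzero rows, so the rank is 3.
Since rank 3 < 4, the set is linearly dependent.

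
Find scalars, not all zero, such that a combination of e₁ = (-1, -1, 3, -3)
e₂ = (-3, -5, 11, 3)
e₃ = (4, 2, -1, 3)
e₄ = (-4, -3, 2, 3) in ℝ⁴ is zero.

Write the vectors as columns of a matrix and find a nonzero vector in its null space.
One solution (up to scaling) is (3, -1, 2, 2).

3e₁ - e₂ + 2e₃ + 2e₄ = 0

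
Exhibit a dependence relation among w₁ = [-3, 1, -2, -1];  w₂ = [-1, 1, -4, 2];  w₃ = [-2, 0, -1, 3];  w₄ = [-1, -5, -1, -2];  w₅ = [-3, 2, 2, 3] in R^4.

Row-reduce the matrix with w₁, w₂, w₃, w₄, w₅ as columns; the null space gives the coefficients.
The free variable yields coefficients (1, -2, 3, -1, -2) (any nonzero multiple also works).

w₁ - 2w₂ + 3w₃ - w₄ - 2w₅ = 0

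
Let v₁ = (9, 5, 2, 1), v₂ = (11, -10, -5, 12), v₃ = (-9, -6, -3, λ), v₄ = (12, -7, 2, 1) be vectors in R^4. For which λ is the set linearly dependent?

λ = 4/7

The set is linearly dependent precisely when det[v₁; v₂; v₃; v₄] = 0.
Cofactor expansion gives det = 819*λ - 468.
Setting this to zero gives λ = 4/7.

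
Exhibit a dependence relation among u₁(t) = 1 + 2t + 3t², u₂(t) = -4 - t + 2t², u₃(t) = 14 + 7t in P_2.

Take coordinates with respect to {1, t, t²}.
Write the vectors as columns of a matrix and find a nonzero vector in its null space.
The free variable yields coefficients (2, -3, -1) (any nonzero multiple also works).

2u₁ - 3u₂ - u₃ = 0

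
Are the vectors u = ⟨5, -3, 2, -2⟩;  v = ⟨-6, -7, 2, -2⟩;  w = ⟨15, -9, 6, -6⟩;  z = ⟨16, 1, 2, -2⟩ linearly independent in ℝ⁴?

One vector is a scalar multiple of another, so the set is dependent.

linearly dependent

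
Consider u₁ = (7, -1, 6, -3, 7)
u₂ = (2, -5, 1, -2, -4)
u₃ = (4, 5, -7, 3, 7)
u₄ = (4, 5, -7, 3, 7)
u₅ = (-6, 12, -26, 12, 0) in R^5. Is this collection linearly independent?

Two of the vectors are equal, giving an immediate dependence.

linearly dependent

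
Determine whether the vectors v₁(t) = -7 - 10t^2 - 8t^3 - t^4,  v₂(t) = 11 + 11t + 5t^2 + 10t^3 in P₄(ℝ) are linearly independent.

Take coordinates with respect to the standard basis {1, t, …, t^4}.
Row-reduce the matrix whose columns are v₁, v₂.
The reduction yields 2 nonzero rows, so the rank is 2.
Since rank = 2 (the number of vectors), the set is linearly independent.

linearly independent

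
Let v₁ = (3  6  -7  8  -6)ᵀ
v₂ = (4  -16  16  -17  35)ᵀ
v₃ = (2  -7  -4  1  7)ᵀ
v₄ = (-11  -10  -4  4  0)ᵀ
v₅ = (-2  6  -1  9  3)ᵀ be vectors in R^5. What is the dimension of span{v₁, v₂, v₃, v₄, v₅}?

Apply Gaussian elimination to the matrix whose rows are v₁, v₂, v₃, v₄, v₅.
There are 4 pivot columns, so rank = 4.

dim = 4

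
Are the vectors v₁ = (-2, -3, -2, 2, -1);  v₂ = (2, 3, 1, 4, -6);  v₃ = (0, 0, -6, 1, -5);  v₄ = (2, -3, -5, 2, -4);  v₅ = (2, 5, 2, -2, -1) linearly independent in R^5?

The matrix [v₁|v₂|v₃|v₄|v₅] has determinant -304.
A nonzero determinant means the columns are linearly independent.

linearly independent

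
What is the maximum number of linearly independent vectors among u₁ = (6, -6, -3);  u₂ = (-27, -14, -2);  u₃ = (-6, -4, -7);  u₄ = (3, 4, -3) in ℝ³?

Form the matrix with u₁, u₂, u₃, u₄ as columns and reduce.
Reduction leaves 3 leading entries, giving rank 3.
(With 4 elements in a 3-dimensional space the rank is at most 3.)

3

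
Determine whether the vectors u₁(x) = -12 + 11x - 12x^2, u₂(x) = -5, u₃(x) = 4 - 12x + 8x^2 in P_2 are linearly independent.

linearly independent

Take coordinates with respect to the standard basis {1, x, x^2}.
Row-reduce the matrix whose columns are u₁, u₂, u₃.
The reduction yields 3 nonzero rows, so the rank is 3.
Since rank = 3 (the number of vectors), the set is linearly independent.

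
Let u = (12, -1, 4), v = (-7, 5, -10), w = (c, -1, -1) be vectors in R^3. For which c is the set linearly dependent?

The vectors are dependent exactly when the determinant of the matrix with rows u, v, w vanishes.
The determinant works out to -10*c - 145.
This vanishes exactly when c = -29/2.

c = -29/2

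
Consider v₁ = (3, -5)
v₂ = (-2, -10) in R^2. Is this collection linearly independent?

The matrix [v₁|v₂] has determinant -40.
A nonzero determinant means the columns are linearly independent.

linearly independent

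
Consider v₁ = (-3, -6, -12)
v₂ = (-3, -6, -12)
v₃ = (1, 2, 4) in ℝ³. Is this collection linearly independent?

The matrix [v₁|v₂|v₃] has determinant 0.
A zero determinant means the columns are linearly dependent.

linearly dependent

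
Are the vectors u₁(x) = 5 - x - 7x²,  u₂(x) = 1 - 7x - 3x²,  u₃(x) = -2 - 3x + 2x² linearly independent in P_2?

Write each element as a coordinate vector in ℝ³ using {1, x, x²}.
Place the vectors as rows of a 3×3 matrix and reduce to echelon form.
The reduction yields 2 nonzero rows, so the rank is 2.
Since rank 2 < 3, the set is linearly dependent.
Indeed u₁ - u₂ + 2u₃ = 0.

linearly dependent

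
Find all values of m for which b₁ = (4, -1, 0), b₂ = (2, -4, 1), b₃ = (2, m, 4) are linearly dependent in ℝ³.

Dependence holds iff the 3×3 matrix [b₁ b₂ b₃] is singular.
The determinant works out to -4*m - 58.
Setting this to zero gives m = -29/2.

m = -29/2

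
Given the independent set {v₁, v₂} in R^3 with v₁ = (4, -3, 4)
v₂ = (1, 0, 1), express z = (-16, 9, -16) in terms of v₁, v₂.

Write z = c₁v₁ + c₂v₂ and equate components.
Back-substitution yields (c₁, c₂) = (-3, -4).

z = -3v₁ - 4v₂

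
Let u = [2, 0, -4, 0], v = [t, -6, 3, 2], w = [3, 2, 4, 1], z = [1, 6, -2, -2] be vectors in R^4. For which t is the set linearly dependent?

t = -3/2

The set is linearly dependent precisely when det[u; v; w; z] = 0.
Expanding, det = 40*t + 60.
Setting this to zero gives t = -3/2.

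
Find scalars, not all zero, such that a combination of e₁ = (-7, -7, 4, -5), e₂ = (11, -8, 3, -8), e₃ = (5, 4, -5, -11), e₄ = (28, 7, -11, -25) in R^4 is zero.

Set up α₁e₁ + … + α₄e₄ = 0 and solve the homogeneous system.
The free variable yields coefficients (1, -1, -2, 1) (any nonzero multiple also works).

e₁ - e₂ - 2e₃ + e₄ = 0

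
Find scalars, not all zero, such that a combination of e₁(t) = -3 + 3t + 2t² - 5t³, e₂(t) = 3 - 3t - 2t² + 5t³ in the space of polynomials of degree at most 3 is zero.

e₁ + e₂ = 0

Write each element as a vector in ℝ⁴ using {1, t, …, t³}.
Solve the homogeneous system with e₁, e₂ as columns by row-reducing the coefficient matrix.
The free variable yields coefficients (1, 1) (any nonzero multiple also works).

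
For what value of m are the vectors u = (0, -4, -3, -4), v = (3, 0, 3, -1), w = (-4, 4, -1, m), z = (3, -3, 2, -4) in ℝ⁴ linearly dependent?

m = 16/3

The vectors are dependent exactly when the determinant of the matrix with rows u, v, w, z vanishes.
Cofactor expansion gives det = 80 - 15*m.
Setting this to zero gives m = 16/3.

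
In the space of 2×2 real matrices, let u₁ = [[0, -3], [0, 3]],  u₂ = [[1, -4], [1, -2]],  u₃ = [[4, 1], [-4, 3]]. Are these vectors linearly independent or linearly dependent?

linearly independent

Write each element as a coordinate vector in ℝ⁴ using {E₁₁, E₁₂, E₂₁, E₂₂}.
Row-reduce the matrix whose columns are u₁, u₂, u₃.
The reduction yields 3 nonzero rows, so the rank is 3.
Since rank = 3 (the number of vectors), the set is linearly independent.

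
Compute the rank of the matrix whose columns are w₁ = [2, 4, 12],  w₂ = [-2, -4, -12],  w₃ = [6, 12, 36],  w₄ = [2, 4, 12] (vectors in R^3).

1

Form the matrix with w₁, w₂, w₃, w₄ as columns and reduce.
There is 1 pivot column, so rank = 1.
(With 4 elements in a 3-dimensional space the rank is at most 3.)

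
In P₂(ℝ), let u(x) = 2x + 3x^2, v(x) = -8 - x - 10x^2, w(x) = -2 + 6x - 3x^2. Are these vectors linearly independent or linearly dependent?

Write each element as a coordinate vector in ℝ³ using {1, x, x^2}.
Form the 3×3 matrix with these as columns; its determinant is -158.
A nonzero determinant means the columns are linearly independent.

linearly independent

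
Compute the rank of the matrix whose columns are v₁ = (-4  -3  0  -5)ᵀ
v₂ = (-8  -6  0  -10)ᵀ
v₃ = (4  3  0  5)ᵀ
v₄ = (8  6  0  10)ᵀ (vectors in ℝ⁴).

Row-reduce the 4×4 matrix with these as rows.
The echelon form has 1 nonzero row, so the rank is 1.

1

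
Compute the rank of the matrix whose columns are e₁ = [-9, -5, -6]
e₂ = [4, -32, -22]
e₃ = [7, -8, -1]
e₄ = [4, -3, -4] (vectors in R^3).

Form the matrix with e₁, e₂, e₃, e₄ as columns and reduce.
Exactly 3 pivots survive; hence the rank is 3.
(With 4 elements in a 3-dimensional space the rank is at most 3.)

3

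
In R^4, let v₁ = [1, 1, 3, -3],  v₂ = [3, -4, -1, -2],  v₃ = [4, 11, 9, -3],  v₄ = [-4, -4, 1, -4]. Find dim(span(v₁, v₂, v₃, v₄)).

3

Apply Gaussian elimination to the matrix whose rows are v₁, v₂, v₃, v₄.
There are 3 pivot columns, so rank = 3.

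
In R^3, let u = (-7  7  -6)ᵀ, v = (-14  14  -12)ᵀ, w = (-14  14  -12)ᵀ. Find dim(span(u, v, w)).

dim = 1

Apply Gaussian elimination to the matrix whose rows are u, v, w.
There is 1 pivot column, so rank = 1.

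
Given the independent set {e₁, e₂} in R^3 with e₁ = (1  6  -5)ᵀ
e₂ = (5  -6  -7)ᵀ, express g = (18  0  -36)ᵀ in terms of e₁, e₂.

Set up the augmented matrix [e₁ | e₂ | g] and row-reduce.
The system has the unique solution (a₁, a₂) = (3, 3).

g = 3e₁ + 3e₂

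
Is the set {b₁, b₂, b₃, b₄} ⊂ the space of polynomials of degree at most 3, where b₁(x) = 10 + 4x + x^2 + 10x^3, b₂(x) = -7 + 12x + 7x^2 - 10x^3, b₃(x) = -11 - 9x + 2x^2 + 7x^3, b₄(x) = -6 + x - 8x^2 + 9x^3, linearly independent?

linearly independent

Write each element as a coordinate vector in ℝ⁴ using {1, x, …, x^3}.
Form the 4×4 matrix with these as columns; its determinant is 35916.
A nonzero determinant means the columns are linearly independent.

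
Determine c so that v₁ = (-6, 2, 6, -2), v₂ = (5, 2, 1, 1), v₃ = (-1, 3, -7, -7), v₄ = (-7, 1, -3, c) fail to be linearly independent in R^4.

c = -6

The set is linearly dependent precisely when det[v₁; v₂; v₃; v₄] = 0.
Cofactor expansion gives det = 272*c + 1632.
Setting this to zero gives c = -6.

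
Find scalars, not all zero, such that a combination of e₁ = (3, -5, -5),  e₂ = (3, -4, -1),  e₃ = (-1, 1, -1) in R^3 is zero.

Set up α₁e₁ + … + α₃e₃ = 0 and solve the homogeneous system.
The free variable yields coefficients (1, -2, -3) (any nonzero multiple also works).

e₁ - 2e₂ - 3e₃ = 0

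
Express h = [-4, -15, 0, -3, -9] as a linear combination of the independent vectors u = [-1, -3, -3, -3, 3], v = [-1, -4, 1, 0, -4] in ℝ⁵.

Write h = a₁u + a₂v and equate components.
Row-reducing the augmented matrix gives the unique coefficients (a₁, a₂) = (1, 3).

h = u + 3v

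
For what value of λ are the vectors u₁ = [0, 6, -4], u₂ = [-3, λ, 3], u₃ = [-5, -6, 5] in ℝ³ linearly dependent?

λ = -18/5

Place the vectors as rows of a 3×3 matrix; dependence ⇔ determinant zero.
Cofactor expansion gives det = -20*λ - 72.
Solving -20*λ - 72 = 0 yields λ = -18/5.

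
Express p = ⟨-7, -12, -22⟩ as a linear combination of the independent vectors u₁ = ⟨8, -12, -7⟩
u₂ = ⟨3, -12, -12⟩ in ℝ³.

p = -2u₁ + 3u₂

Since u₁, u₂ are independent, the coefficients expressing p are uniquely determined by a linear system.
The system has the unique solution (c₁, c₂) = (-2, 3).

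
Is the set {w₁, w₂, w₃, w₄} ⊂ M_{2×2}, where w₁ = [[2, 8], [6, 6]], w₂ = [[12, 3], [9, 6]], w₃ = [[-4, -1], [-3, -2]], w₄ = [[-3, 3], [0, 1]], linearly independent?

linearly dependent

Write each element as a coordinate vector in ℝ⁴ using {E₁₁, E₁₂, E₂₁, E₂₂}.
The matrix [w₁|w₂|w₃|w₄] has determinant 0.
A zero determinant means the columns are linearly dependent.
Indeed w₂ + 3w₃ = 0.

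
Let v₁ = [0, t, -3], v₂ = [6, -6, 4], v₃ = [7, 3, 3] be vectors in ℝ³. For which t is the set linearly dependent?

The vectors are dependent exactly when the determinant of the matrix with rows v₁, v₂, v₃ vanishes.
Cofactor expansion gives det = 10*t - 180.
This vanishes exactly when t = 18.

t = 18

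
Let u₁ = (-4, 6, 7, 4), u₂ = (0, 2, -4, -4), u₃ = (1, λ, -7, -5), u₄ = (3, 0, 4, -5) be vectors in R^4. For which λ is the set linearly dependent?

The set is linearly dependent precisely when det[u₁; u₂; u₃; u₄] = 0.
Expanding, det = 180*λ - 20.
This vanishes exactly when λ = 1/9.

λ = 1/9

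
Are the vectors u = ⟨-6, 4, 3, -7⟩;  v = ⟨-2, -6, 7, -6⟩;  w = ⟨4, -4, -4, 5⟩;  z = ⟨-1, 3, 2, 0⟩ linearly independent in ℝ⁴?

linearly independent

Form the 4×4 matrix with these as columns; its determinant is -150.
A nonzero determinant means the columns are linearly independent.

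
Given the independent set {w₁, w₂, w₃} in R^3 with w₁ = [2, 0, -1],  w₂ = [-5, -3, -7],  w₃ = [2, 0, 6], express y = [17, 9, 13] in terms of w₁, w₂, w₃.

Solve the system with w₁, w₂, w₃ as columns and y as the right-hand side.
Back-substitution yields (a₁, a₂, a₃) = (2, -3, -1).

y = 2w₁ - 3w₂ - w₃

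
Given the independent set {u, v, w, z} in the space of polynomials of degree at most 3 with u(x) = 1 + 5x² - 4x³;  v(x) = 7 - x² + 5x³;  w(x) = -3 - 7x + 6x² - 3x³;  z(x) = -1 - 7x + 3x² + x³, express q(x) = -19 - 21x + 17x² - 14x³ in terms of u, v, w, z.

Take coordinate vectors relative to {1, x, …, x³}.
Solve the system with u, v, w, z as columns and q as the right-hand side.
Row-reducing the augmented matrix gives the unique coefficients (c₁, …, c₄) = (-1, -1, 4, -1).

q = -u - v + 4w - z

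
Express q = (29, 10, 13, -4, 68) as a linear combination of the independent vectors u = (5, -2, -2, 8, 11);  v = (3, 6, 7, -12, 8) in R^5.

q = 4u + 3v

Set up the augmented matrix [u | v | q] and row-reduce.
Back-substitution yields (a₁, a₂) = (4, 3).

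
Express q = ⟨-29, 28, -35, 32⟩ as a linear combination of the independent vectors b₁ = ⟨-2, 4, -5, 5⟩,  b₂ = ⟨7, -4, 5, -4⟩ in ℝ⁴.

Solve the system with b₁, b₂ as columns and q as the right-hand side.
Back-substitution yields (c₁, c₂) = (4, -3).

q = 4b₁ - 3b₂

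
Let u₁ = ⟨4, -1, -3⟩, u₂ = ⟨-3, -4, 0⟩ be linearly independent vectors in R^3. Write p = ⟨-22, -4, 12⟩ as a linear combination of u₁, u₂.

p = -4u₁ + 2u₂

Solve the system with u₁, u₂ as columns and p as the right-hand side.
Row-reducing the augmented matrix gives the unique coefficients (c₁, c₂) = (-4, 2).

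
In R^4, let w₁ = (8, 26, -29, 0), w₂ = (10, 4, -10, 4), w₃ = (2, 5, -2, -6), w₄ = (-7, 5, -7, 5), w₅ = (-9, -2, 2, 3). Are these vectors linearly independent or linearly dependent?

There are 5 vectors in a 4-dimensional space, so they cannot be linearly independent.

linearly dependent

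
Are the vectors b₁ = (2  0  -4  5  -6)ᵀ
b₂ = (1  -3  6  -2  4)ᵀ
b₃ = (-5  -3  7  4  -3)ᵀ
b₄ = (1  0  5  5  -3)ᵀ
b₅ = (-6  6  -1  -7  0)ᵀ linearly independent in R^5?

Row-reduce the matrix whose columns are b₁, b₂, b₃, b₄, b₅.
The reduction yields 5 nonzero rows, so the rank is 5.
Since rank = 5 (the number of vectors), the set is linearly independent.

linearly independent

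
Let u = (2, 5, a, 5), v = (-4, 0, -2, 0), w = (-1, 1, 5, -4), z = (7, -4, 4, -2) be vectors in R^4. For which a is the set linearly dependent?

a = -11/4

Place the vectors as rows of a 4×4 matrix; dependence ⇔ determinant zero.
Cofactor expansion gives det = 72*a + 198.
Setting this to zero gives a = -11/4.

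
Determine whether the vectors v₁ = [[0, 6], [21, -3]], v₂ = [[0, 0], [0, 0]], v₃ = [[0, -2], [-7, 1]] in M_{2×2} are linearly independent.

Write each element as a coordinate vector in ℝ⁴ using {E₁₁, E₁₂, E₂₁, E₂₂}.
One of the vectors is the zero vector, so the set is linearly dependent.

linearly dependent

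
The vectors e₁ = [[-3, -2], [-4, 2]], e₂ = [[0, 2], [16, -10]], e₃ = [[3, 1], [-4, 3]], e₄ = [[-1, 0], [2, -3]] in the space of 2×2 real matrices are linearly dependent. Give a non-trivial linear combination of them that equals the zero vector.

Take coordinates with respect to {E₁₁, E₁₂, E₂₁, E₂₂}.
Write the vectors as columns of a matrix and find a nonzero vector in its null space.
The free variable yields coefficients (2, 1, 2, 0) (any nonzero multiple also works).

2e₁ + e₂ + 2e₃ = 0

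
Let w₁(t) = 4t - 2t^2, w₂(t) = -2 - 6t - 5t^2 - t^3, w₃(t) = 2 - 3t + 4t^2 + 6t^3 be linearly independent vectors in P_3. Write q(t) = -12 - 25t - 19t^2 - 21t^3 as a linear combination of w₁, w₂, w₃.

q = -4w₁ + 3w₂ - 3w₃

Work in coordinates with respect to the standard basis {1, t, …, t^3}.
Write q = α₁w₁ + … + α₃w₃ and equate components.
Row-reducing the augmented matrix gives the unique coefficients (α₁, α₂, α₃) = (-4, 3, -3).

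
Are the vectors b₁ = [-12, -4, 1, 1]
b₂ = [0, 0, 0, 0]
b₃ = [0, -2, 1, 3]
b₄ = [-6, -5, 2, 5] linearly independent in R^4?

linearly dependent

One of the vectors is the zero vector, so the set is linearly dependent.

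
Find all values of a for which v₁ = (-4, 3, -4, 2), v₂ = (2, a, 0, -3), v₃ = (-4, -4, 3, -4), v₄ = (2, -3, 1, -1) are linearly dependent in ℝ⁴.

The vectors are dependent exactly when the determinant of the matrix with rows v₁, v₂, v₃, v₄ vanishes.
Cofactor expansion gives det = 24*a + 248.
Solving 24*a + 248 = 0 yields a = -31/3.

a = -31/3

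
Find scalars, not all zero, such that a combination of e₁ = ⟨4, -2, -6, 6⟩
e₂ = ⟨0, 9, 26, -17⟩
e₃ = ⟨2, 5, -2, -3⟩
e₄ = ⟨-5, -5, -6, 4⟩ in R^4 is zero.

2e₁ + e₂ + e₃ + 2e₄ = 0

Row-reduce the matrix with e₁, e₂, e₃, e₄ as columns; the null space gives the coefficients.
One solution (up to scaling) is (2, 1, 1, 2).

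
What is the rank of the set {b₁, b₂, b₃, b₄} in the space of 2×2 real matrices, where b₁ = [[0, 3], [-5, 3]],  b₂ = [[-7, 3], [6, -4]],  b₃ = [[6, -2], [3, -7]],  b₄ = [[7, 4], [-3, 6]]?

Pass to coordinate vectors with respect to the basis {E₁₁, E₁₂, E₂₁, E₂₂}.
Row-reduce the 4×4 matrix with these as rows.
Reduction leaves 4 leading entries, giving rank 4.

4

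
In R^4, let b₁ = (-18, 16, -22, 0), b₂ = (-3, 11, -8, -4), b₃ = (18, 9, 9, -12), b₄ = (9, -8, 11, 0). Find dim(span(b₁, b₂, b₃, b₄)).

Form the matrix with b₁, b₂, b₃, b₄ as columns and reduce.
Reduction leaves 2 leading entries, giving rank 2.

dim = 2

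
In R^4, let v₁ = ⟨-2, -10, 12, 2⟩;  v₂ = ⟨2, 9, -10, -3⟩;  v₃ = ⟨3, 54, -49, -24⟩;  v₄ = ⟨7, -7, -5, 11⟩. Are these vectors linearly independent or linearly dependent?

linearly dependent

Form the 4×4 matrix with these as columns; its determinant is 0.
A zero determinant means the columns are linearly dependent.
Indeed 2v₁ - 3v₂ + v₃ + v₄ = 0.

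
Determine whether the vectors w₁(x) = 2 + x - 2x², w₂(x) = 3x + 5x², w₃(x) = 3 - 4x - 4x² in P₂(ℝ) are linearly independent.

Write each element as a coordinate vector in ℝ³ using {1, x, x²}.
Form the 3×3 matrix with these as columns; its determinant is 49.
A nonzero determinant means the columns are linearly independent.

linearly independent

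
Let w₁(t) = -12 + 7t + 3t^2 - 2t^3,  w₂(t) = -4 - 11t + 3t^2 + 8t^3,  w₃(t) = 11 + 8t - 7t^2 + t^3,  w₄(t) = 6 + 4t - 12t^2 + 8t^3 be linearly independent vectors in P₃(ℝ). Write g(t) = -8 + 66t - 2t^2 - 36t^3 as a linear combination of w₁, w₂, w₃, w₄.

g = 3w₁ - 3w₂ + 2w₃ - w₄

Take coordinate vectors relative to {1, t, …, t^3}.
Write g = a₁w₁ + … + a₄w₄ and equate components.
Row-reducing the augmented matrix gives the unique coefficients (a₁, …, a₄) = (3, -3, 2, -1).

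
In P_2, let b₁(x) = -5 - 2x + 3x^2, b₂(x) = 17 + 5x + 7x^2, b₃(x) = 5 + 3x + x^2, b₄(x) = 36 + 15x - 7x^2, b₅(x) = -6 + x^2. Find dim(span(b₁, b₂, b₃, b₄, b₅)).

Represent each element by its coordinate vector in ℝ³.
Apply Gaussian elimination to the matrix whose rows are b₁, b₂, b₃, b₄, b₅.
Exactly 3 pivots survive; hence the rank is 3.
(With 5 elements in a 3-dimensional space the rank is at most 3.)

3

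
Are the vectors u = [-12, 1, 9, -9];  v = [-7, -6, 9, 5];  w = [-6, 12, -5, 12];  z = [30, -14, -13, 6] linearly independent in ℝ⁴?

Form the 4×4 matrix with these as columns; its determinant is 0.
A zero determinant means the columns are linearly dependent.

linearly dependent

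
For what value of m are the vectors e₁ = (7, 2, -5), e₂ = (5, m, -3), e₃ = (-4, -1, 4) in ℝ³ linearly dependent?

Dependence holds iff the 3×3 matrix [e₁ e₂ e₃] is singular.
Cofactor expansion gives det = 8*m - 12.
This vanishes exactly when m = 3/2.

m = 3/2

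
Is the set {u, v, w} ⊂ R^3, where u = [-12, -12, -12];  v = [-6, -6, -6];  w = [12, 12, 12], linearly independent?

linearly dependent

One vector is a scalar multiple of another, so the set is dependent.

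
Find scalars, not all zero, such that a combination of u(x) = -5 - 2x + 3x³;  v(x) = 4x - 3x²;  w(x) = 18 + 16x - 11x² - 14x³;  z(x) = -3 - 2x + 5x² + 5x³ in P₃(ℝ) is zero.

3u - 2v + w + z = 0

Write each element as a vector in ℝ⁴ using {1, x, …, x³}.
Row-reduce the matrix with u, v, w, z as columns; the null space gives the coefficients.
The free variable yields coefficients (3, -2, 1, 1) (any nonzero multiple also works).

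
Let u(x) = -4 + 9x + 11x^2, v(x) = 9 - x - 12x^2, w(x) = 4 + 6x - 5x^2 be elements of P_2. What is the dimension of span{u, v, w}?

Pass to coordinate vectors with respect to the basis {1, x, x^2}.
Form the matrix with u, v, w as columns and reduce.
Exactly 3 pivots survive; hence the rank is 3.

3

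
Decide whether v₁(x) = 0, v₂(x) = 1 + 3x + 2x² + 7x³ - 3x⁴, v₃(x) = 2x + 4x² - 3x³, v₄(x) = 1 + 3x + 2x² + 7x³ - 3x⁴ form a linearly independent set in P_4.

Take coordinates with respect to the standard basis {1, x, …, x⁴}.
One of the vectors is the zero vector, so the set is linearly dependent.

linearly dependent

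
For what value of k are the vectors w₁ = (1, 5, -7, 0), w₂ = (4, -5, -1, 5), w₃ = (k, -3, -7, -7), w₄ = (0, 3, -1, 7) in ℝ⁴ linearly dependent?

The set is linearly dependent precisely when det[w₁; w₂; w₃; w₄] = 0.
The determinant works out to 1520 - 360*k.
Solving 1520 - 360*k = 0 yields k = 38/9.

k = 38/9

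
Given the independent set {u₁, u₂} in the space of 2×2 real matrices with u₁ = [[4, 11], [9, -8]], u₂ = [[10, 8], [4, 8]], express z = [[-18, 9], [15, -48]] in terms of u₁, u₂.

Work in coordinates with respect to the standard basis {E₁₁, E₁₂, E₂₁, E₂₂}.
Set up the augmented matrix [u₁ | u₂ | z] and row-reduce.
The system has the unique solution (a₁, a₂) = (3, -3).

z = 3u₁ - 3u₂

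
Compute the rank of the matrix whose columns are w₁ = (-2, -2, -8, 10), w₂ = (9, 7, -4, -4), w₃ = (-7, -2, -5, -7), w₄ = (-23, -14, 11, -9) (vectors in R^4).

rank 3

Put the 4×4 matrix [w₁|w₂|w₃|w₄] into echelon form.
Exactly 3 pivots survive; hence the rank is 3.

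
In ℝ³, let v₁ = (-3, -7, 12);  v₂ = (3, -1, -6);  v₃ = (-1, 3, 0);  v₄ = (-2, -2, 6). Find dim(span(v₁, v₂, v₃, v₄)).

dim = 2

Put the 3×4 matrix [v₁|v₂|v₃|v₄] into echelon form.
Exactly 2 pivots survive; hence the rank is 2.
(With 4 elements in a 3-dimensional space the rank is at most 3.)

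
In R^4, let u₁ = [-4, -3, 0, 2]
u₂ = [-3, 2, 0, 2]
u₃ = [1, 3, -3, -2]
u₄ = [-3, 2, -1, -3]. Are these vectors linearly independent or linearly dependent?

linearly independent

The matrix [u₁|u₂|u₃|u₄] has determinant -225.
A nonzero determinant means the columns are linearly independent.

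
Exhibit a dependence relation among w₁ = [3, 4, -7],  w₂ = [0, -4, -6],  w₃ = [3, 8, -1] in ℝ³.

w₁ - w₂ - w₃ = 0

Solve the homogeneous system with w₁, w₂, w₃ as columns by row-reducing the coefficient matrix.
The free variable yields coefficients (1, -1, -1) (any nonzero multiple also works).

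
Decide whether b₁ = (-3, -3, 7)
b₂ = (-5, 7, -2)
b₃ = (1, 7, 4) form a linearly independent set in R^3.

Place the vectors as rows of a 3×3 matrix and reduce to echelon form.
The reduction yields 3 nonzero rows, so the rank is 3.
Since rank = 3 (the number of vectors), the set is linearly independent.

linearly independent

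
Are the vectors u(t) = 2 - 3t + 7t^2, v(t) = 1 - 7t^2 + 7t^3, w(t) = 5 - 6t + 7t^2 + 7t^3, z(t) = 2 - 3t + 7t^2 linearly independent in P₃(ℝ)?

Write each element as a coordinate vector in ℝ⁴ using {1, t, …, t^3}.
Form the 4×4 matrix with these as columns; its determinant is 0.
A zero determinant means the columns are linearly dependent.
Indeed 2u + v - w = 0.

linearly dependent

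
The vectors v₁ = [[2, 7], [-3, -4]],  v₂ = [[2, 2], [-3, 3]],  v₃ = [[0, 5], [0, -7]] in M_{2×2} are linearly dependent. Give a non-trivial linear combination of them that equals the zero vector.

v₁ - v₂ - v₃ = 0

Pass to coordinate vectors relative to the basis {E₁₁, E₁₂, E₂₁, E₂₂}.
Set up α₁v₁ + … + α₃v₃ = 0 and solve the homogeneous system.
The free variable yields coefficients (1, -1, -1) (any nonzero multiple also works).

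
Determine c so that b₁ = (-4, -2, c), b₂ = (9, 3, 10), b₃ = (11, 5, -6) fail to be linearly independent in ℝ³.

c = 14/3

Place the vectors as rows of a 3×3 matrix; dependence ⇔ determinant zero.
Cofactor expansion gives det = 12*c - 56.
This vanishes exactly when c = 14/3.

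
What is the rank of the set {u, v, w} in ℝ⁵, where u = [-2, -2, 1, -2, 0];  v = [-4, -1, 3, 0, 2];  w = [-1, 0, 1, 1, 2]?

3

Row-reduce the 3×5 matrix with these as rows.
Reduction leaves 3 leading entries, giving rank 3.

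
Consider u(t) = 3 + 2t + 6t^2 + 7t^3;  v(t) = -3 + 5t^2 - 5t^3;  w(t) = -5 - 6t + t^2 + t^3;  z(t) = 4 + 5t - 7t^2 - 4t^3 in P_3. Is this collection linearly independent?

linearly independent

Take coordinates with respect to the standard basis {1, t, …, t^3}.
The matrix [u|v|w|z] has determinant 148.
A nonzero determinant means the columns are linearly independent.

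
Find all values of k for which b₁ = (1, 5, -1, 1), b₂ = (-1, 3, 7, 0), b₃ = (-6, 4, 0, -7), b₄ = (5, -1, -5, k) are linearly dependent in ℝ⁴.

k = 5

Place the vectors as rows of a 4×4 matrix; dependence ⇔ determinant zero.
Expanding, det = 1260 - 252*k.
This vanishes exactly when k = 5.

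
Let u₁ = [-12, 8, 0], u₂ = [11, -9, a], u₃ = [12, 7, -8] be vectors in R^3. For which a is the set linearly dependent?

a = 8/9

Dependence holds iff the 3×3 matrix [u₁ u₂ u₃] is singular.
Expanding, det = 180*a - 160.
Setting this to zero gives a = 8/9.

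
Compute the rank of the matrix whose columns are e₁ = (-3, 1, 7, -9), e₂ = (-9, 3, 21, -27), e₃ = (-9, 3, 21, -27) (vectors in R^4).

Form the matrix with e₁, e₂, e₃ as columns and reduce.
Reduction leaves 1 leading entry, giving rank 1.

rank 1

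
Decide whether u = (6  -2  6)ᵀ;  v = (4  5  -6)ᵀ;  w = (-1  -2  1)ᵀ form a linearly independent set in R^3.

linearly independent

Form the 3×3 matrix with these as columns; its determinant is -64.
A nonzero determinant means the columns are linearly independent.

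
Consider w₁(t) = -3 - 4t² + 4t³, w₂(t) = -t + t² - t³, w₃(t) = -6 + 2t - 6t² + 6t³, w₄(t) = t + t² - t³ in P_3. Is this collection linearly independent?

linearly dependent

Take coordinates with respect to the standard basis {1, t, …, t³}.
Form the 4×4 matrix with these as columns; its determinant is 0.
A zero determinant means the columns are linearly dependent.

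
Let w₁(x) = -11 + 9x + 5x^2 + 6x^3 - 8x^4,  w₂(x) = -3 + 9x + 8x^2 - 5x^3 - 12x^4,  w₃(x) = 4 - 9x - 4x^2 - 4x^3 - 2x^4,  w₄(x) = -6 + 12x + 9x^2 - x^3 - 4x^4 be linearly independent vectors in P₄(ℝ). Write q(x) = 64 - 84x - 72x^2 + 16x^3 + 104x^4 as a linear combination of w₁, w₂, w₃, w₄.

q = -4w₁ - 4w₂ - 4w₃ - 4w₄

Work in coordinates with respect to the standard basis {1, x, …, x^4}.
Write q = α₁w₁ + … + α₄w₄ and equate components.
The system has the unique solution (α₁, …, α₄) = (-4, -4, -4, -4).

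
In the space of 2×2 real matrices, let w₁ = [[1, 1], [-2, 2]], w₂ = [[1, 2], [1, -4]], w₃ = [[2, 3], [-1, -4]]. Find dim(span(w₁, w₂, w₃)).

Use coordinates relative to {E₁₁, E₁₂, E₂₁, E₂₂}.
Apply Gaussian elimination to the matrix whose rows are w₁, w₂, w₃.
Exactly 3 pivots survive; hence the rank is 3.

dim = 3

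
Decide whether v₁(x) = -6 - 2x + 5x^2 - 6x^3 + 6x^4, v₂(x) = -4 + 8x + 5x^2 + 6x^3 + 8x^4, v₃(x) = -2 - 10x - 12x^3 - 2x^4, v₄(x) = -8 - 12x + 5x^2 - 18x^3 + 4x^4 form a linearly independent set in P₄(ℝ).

Write each element as a coordinate vector in ℝ⁵ using {1, x, …, x^4}.
Place the vectors as rows of a 4×5 matrix and reduce to echelon form.
The reduction yields 2 nonzero rows, so the rank is 2.
Since rank 2 < 4, the set is linearly dependent.
Indeed v₁ - v₂ - v₃ = 0.

linearly dependent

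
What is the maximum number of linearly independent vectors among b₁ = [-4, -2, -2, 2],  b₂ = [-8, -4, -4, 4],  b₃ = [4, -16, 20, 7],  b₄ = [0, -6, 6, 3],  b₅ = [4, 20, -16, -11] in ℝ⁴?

Put the 4×5 matrix [b₁|b₂|b₃|b₄|b₅] into echelon form.
There are 2 pivot columns, so rank = 2.
(With 5 elements in a 4-dimensional space the rank is at most 4.)

2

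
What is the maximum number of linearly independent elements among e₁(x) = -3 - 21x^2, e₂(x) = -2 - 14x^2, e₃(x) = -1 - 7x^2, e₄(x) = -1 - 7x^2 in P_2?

Represent each element by its coordinate vector in ℝ³.
Put the 3×4 matrix [e₁|e₂|e₃|e₄] into echelon form.
There is 1 pivot column, so rank = 1.
(With 4 elements in a 3-dimensional space the rank is at most 3.)

1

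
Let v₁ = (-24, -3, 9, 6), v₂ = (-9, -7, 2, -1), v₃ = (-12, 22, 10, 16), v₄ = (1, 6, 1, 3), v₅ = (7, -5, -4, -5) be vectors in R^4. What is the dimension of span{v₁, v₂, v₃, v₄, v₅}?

Row-reduce the 5×4 matrix with these as rows.
Reduction leaves 2 leading entries, giving rank 2.
(With 5 elements in a 4-dimensional space the rank is at most 4.)

dim = 2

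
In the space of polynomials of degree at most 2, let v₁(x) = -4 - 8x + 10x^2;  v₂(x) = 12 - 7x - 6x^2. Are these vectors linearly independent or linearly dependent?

Write each element as a coordinate vector in ℝ³ using {1, x, x^2}.
Place the vectors as rows of a 2×3 matrix and reduce to echelon form.
The reduction yields 2 nonzero rows, so the rank is 2.
Since rank = 2 (the number of vectors), the set is linearly independent.

linearly independent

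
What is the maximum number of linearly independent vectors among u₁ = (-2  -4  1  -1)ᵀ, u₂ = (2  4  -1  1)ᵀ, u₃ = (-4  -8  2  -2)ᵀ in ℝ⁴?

1

Form the matrix with u₁, u₂, u₃ as columns and reduce.
There is 1 pivot column, so rank = 1.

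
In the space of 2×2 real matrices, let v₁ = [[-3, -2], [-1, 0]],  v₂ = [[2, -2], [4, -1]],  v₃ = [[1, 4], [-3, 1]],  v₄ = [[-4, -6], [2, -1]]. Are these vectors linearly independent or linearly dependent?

Take coordinates with respect to the standard basis {E₁₁, E₁₂, E₂₁, E₂₂}.
Place the vectors as rows of a 4×4 matrix and reduce to echelon form.
The reduction yields 2 nonzero rows, so the rank is 2.
Since rank 2 < 4, the set is linearly dependent.

linearly dependent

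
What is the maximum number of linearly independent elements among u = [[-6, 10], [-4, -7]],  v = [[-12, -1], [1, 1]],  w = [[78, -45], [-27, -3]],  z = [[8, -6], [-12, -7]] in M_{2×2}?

3

Use coordinates relative to {E₁₁, E₁₂, E₂₁, E₂₂}.
Apply Gaussian elimination to the matrix whose rows are u, v, w, z.
The echelon form has 3 nonzero rows, so the rank is 3.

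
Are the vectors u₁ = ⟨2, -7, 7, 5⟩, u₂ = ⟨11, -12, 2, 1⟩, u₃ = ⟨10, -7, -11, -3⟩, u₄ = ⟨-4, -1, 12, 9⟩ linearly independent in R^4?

linearly independent

Form the 4×4 matrix with these as columns; its determinant is -1576.
A nonzero determinant means the columns are linearly independent.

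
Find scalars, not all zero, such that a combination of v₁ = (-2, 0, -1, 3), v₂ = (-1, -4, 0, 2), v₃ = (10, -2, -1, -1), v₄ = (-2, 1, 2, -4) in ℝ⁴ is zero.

Set up α₁v₁ + … + α₄v₄ = 0 and solve the homogeneous system.
One solution (up to scaling) is (3, 0, 1, 2).

3v₁ + v₃ + 2v₄ = 0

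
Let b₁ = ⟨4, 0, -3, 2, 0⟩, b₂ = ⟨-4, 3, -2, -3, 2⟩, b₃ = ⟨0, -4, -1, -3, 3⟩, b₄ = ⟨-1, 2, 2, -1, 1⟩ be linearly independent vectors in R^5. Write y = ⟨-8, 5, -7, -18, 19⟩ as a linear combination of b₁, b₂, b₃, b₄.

Write y = α₁b₁ + … + α₄b₄ and equate components.
The system has the unique solution (α₁, …, α₄) = (2, 3, 3, 4).

y = 2b₁ + 3b₂ + 3b₃ + 4b₄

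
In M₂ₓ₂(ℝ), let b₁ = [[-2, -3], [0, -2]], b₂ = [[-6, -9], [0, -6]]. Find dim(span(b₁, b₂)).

Use coordinates relative to {E₁₁, E₁₂, E₂₁, E₂₂}.
Form the matrix with b₁, b₂ as columns and reduce.
Exactly 1 pivot survives; hence the rank is 1.

1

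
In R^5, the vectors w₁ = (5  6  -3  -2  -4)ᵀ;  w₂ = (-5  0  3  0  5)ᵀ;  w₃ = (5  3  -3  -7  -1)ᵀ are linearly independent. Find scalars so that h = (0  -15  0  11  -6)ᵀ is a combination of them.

h = -2w₁ - 3w₂ - w₃

Since w₁, w₂, w₃ are independent, the coefficients expressing h are uniquely determined by a linear system.
Back-substitution yields (α₁, α₂, α₃) = (-2, -3, -1).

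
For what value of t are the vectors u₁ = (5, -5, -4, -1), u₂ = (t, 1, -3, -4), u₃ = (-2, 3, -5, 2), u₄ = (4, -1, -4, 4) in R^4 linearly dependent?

t = -4

The set is linearly dependent precisely when det[u₁; u₂; u₃; u₄] = 0.
The determinant works out to -133*t - 532.
This vanishes exactly when t = -4.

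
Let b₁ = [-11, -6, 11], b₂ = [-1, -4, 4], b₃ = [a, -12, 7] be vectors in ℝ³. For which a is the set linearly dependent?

a = 13/2

Dependence holds iff the 3×3 matrix [b₁ b₂ b₃] is singular.
Cofactor expansion gives det = 20*a - 130.
Setting this to zero gives a = 13/2.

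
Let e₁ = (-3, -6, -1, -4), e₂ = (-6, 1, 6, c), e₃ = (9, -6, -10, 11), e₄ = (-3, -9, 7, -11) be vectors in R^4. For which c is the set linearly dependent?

c = -57/7

The vectors are dependent exactly when the determinant of the matrix with rows e₁, e₂, e₃, e₄ vanishes.
Cofactor expansion gives det = 693*c + 5643.
Setting this to zero gives c = -57/7.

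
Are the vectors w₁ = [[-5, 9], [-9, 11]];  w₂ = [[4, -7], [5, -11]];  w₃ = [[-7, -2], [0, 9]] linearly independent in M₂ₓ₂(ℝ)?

linearly independent

Write each element as a coordinate vector in ℝ⁴ using {E₁₁, E₁₂, E₂₁, E₂₂}.
Row-reduce the matrix whose columns are w₁, w₂, w₃.
The reduction yields 3 nonzero rows, so the rank is 3.
Since rank = 3 (the number of vectors), the set is linearly independent.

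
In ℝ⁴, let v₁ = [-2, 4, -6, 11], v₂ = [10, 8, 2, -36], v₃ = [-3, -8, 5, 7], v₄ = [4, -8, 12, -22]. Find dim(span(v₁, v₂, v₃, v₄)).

Row-reduce the 4×4 matrix with these as rows.
Reduction leaves 2 leading entries, giving rank 2.

2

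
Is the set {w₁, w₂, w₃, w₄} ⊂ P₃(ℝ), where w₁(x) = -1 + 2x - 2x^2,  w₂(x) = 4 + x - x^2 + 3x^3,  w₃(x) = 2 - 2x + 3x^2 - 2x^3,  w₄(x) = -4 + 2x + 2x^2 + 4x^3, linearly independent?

Write each element as a coordinate vector in ℝ⁴ using {1, x, …, x^3}.
The matrix [w₁|w₂|w₃|w₄] has determinant -150.
A nonzero determinant means the columns are linearly independent.

linearly independent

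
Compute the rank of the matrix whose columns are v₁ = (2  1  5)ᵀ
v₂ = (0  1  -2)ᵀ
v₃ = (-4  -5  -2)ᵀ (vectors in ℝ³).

Row-reduce the 3×3 matrix with these as rows.
Exactly 3 pivots survive; hence the rank is 3.

rank 3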